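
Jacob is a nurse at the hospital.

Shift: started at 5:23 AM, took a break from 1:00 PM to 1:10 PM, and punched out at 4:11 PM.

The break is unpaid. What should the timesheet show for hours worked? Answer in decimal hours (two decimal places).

10.63 hours

Shift: 5:23 AM–4:11 PM = 10 h 48 min; less 10 min break → 10 h 38 min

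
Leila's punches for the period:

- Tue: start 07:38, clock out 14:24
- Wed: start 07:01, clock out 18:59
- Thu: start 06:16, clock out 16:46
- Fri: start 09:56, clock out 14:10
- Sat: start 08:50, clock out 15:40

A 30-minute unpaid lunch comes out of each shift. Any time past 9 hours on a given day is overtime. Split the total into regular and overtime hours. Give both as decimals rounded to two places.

Regular 34.33 hours, overtime 3.47 hours

Tue: 07:38–14:24 = 6 h 46 min; less 30 min break → 6 h 16 min
Wed: 07:01–18:59 = 11 h 58 min; less 30 min break → 11 h 28 min
Thu: 06:16–16:46 = 10 h 30 min; less 30 min break → 10 h 0 min
Fri: 09:56–14:10 = 4 h 14 min; less 30 min break → 3 h 44 min
Sat: 08:50–15:40 = 6 h 50 min; less 30 min break → 6 h 20 min
Tue reg 6 h 16 min / OT 0 h 0 min; Wed reg 9 h 0 min / OT 2 h 28 min; Thu reg 9 h 0 min / OT 1 h 0 min; Fri reg 3 h 44 min / OT 0 h 0 min; Sat reg 6 h 20 min / OT 0 h 0 min.
Totals: regular 34 h 20 min, overtime 3 h 28 min.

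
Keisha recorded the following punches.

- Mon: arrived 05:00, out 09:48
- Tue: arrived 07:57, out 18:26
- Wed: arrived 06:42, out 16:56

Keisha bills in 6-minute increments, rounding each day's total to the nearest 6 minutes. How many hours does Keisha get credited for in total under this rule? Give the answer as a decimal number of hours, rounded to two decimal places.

Mon: 05:00–09:48 = 4 h 48 min → rounds to 4 h 48 min
Tue: 07:57–18:26 = 10 h 29 min → rounds to 10 h 30 min
Wed: 06:42–16:56 = 10 h 14 min → rounds to 10 h 12 min
Total credited: 25 h 30 min.

25.50 hours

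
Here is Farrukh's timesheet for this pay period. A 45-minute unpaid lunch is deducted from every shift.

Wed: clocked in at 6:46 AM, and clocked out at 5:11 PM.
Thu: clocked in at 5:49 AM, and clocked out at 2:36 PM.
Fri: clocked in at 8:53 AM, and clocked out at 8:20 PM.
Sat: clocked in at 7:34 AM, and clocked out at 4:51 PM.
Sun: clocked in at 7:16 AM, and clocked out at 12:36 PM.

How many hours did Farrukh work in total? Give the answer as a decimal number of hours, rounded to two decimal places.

Wed: 6:46 AM–5:11 PM = 10 h 25 min; less 45 min break → 9 h 40 min
Thu: 5:49 AM–2:36 PM = 8 h 47 min; less 45 min break → 8 h 2 min
Fri: 8:53 AM–8:20 PM = 11 h 27 min; less 45 min break → 10 h 42 min
Sat: 7:34 AM–4:51 PM = 9 h 17 min; less 45 min break → 8 h 32 min
Sun: 7:16 AM–12:36 PM = 5 h 20 min; less 45 min break → 4 h 35 min
Total: 9 h 40 min + 8 h 2 min + 10 h 42 min + 8 h 32 min + 4 h 35 min = 41 h 31 min.

41.52 hours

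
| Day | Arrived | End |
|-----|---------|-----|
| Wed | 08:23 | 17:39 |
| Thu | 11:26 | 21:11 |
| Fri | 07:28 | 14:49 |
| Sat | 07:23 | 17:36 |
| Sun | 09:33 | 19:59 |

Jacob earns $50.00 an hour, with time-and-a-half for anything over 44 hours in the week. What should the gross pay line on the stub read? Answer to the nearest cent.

Wed: 08:23–17:39 = 9 h 16 min
Thu: 11:26–21:11 = 9 h 45 min
Fri: 07:28–14:49 = 7 h 21 min
Sat: 07:23–17:36 = 10 h 13 min
Sun: 09:33–19:59 = 10 h 26 min
Total worked: 47 h 1 min = 2821 min.
Regular 44 h 0 min = 2640 min at $50.00/h; overtime 3 h 1 min = 181 min at $75.00/h.
Pay = (2640 × $50.00 + 181 × $75.00) ÷ 60 = $2426.25.

$2426.25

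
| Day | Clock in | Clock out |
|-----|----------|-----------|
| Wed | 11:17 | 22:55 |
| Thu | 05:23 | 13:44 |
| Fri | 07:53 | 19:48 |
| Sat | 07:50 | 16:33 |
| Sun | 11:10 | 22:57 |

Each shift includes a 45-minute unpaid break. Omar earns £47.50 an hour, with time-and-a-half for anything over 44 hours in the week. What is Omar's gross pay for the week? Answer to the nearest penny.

£2421.31

Wed: 11:17–22:55 = 11 h 38 min; less 45 min break → 10 h 53 min
Thu: 05:23–13:44 = 8 h 21 min; less 45 min break → 7 h 36 min
Fri: 07:53–19:48 = 11 h 55 min; less 45 min break → 11 h 10 min
Sat: 07:50–16:33 = 8 h 43 min; less 45 min break → 7 h 58 min
Sun: 11:10–22:57 = 11 h 47 min; less 45 min break → 11 h 2 min
Total worked: 48 h 39 min = 2919 min.
Regular 44 h 0 min = 2640 min at £47.50/h; overtime 4 h 39 min = 279 min at £71.25/h.
Pay = (2640 × £47.50 + 279 × £71.25) ÷ 60 = £2421.31.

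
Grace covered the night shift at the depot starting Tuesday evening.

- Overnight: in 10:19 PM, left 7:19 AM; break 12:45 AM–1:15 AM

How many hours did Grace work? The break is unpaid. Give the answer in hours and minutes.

8 h 30 min

Overnight: 10:19 PM → midnight = 1 h 41 min; midnight → 7:19 AM = 7 h 19 min; span 9 h 0 min; less 30 min break → 8 h 30 min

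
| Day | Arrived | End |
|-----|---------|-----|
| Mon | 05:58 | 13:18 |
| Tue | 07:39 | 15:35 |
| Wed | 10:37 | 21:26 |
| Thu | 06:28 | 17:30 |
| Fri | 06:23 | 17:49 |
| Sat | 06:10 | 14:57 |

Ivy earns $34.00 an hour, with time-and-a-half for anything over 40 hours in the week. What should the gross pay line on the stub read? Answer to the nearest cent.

Mon: 05:58–13:18 = 7 h 20 min
Tue: 07:39–15:35 = 7 h 56 min
Wed: 10:37–21:26 = 10 h 49 min
Thu: 06:28–17:30 = 11 h 2 min
Fri: 06:23–17:49 = 11 h 26 min
Sat: 06:10–14:57 = 8 h 47 min
Total worked: 57 h 20 min = 3440 min.
Regular 40 h 0 min = 2400 min at $34.00/h; overtime 17 h 20 min = 1040 min at $51.00/h.
Pay = (2400 × $34.00 + 1040 × $51.00) ÷ 60 = $2244.00.

$2244.00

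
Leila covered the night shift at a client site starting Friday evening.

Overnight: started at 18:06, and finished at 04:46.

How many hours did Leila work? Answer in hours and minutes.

10 h 40 min

Overnight: 18:06 → midnight = 5 h 54 min; midnight → 04:46 = 4 h 46 min; span 10 h 40 min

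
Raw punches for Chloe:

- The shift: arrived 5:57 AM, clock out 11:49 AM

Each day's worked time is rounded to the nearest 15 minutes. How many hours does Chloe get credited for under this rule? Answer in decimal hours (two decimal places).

The shift: 5:57 AM–11:49 AM = 5 h 52 min → rounds to 5 h 45 min

5.75 hours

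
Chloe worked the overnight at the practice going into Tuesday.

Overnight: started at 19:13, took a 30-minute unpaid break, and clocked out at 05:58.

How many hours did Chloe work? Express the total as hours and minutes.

Overnight: 19:13 → midnight = 4 h 47 min; midnight → 05:58 = 5 h 58 min; span 10 h 45 min; less 30 min break → 10 h 15 min

10 h 15 min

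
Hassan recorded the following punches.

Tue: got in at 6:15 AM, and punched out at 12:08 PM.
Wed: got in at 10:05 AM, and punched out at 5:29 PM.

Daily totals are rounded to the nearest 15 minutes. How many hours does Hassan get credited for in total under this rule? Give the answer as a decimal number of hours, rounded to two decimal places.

13.50 hours

Tue: 6:15 AM–12:08 PM = 5 h 53 min → rounds to 6 h 0 min
Wed: 10:05 AM–5:29 PM = 7 h 24 min → rounds to 7 h 30 min
Total credited: 13 h 30 min.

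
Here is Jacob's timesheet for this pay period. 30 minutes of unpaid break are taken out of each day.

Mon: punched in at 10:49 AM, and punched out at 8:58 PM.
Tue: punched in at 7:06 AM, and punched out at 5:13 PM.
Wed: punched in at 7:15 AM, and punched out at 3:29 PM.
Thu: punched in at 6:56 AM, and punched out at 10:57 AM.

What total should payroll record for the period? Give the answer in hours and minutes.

Mon: 10:49 AM–8:58 PM = 10 h 9 min; less 30 min break → 9 h 39 min
Tue: 7:06 AM–5:13 PM = 10 h 7 min; less 30 min break → 9 h 37 min
Wed: 7:15 AM–3:29 PM = 8 h 14 min; less 30 min break → 7 h 44 min
Thu: 6:56 AM–10:57 AM = 4 h 1 min; less 30 min break → 3 h 31 min
Total: 9 h 39 min + 9 h 37 min + 7 h 44 min + 3 h 31 min = 30 h 31 min.

30 h 31 min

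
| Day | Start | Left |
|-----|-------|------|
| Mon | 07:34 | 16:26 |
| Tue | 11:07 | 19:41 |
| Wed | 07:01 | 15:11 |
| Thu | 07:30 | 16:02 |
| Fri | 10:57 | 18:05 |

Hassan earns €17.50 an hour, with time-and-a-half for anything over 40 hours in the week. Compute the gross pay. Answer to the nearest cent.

Mon: 07:34–16:26 = 8 h 52 min
Tue: 11:07–19:41 = 8 h 34 min
Wed: 07:01–15:11 = 8 h 10 min
Thu: 07:30–16:02 = 8 h 32 min
Fri: 10:57–18:05 = 7 h 8 min
Total worked: 41 h 16 min = 2476 min.
Regular 40 h 0 min = 2400 min at €17.50/h; overtime 1 h 16 min = 76 min at €26.25/h.
Pay = (2400 × €17.50 + 76 × €26.25) ÷ 60 = €733.25.

€733.25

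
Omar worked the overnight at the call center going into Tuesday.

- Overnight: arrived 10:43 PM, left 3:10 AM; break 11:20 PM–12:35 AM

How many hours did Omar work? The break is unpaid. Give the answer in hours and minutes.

Overnight: 10:43 PM → midnight = 1 h 17 min; midnight → 3:10 AM = 3 h 10 min; span 4 h 27 min; less 75 min break → 3 h 12 min

3 h 12 min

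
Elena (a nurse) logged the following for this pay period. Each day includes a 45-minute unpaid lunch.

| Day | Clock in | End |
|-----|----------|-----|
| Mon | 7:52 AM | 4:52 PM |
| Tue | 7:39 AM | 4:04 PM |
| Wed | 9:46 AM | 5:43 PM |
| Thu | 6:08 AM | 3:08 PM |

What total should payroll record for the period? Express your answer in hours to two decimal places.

31.37 hours

Mon: 7:52 AM–4:52 PM = 9 h 0 min; less 45 min break → 8 h 15 min
Tue: 7:39 AM–4:04 PM = 8 h 25 min; less 45 min break → 7 h 40 min
Wed: 9:46 AM–5:43 PM = 7 h 57 min; less 45 min break → 7 h 12 min
Thu: 6:08 AM–3:08 PM = 9 h 0 min; less 45 min break → 8 h 15 min
Total: 8 h 15 min + 7 h 40 min + 7 h 12 min + 8 h 15 min = 31 h 22 min.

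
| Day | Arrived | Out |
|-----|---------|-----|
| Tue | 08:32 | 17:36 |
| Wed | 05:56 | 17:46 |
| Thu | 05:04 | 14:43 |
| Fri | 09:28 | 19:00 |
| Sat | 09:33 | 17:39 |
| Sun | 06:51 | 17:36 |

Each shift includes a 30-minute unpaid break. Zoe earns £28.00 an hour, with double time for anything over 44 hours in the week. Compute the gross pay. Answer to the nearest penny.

£1900.27

Tue: 08:32–17:36 = 9 h 4 min; less 30 min break → 8 h 34 min
Wed: 05:56–17:46 = 11 h 50 min; less 30 min break → 11 h 20 min
Thu: 05:04–14:43 = 9 h 39 min; less 30 min break → 9 h 9 min
Fri: 09:28–19:00 = 9 h 32 min; less 30 min break → 9 h 2 min
Sat: 09:33–17:39 = 8 h 6 min; less 30 min break → 7 h 36 min
Sun: 06:51–17:36 = 10 h 45 min; less 30 min break → 10 h 15 min
Total worked: 55 h 56 min = 3356 min.
Regular 44 h 0 min = 2640 min at £28.00/h; overtime 11 h 56 min = 716 min at £56.00/h.
Pay = (2640 × £28.00 + 716 × £56.00) ÷ 60 = £1900.27.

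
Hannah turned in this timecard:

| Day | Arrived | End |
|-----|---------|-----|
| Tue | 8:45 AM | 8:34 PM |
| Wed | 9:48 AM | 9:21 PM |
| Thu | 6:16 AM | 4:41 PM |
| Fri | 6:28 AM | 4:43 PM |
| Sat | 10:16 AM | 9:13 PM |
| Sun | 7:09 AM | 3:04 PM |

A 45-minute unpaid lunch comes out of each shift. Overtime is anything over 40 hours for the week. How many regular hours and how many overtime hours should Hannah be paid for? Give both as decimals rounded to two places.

Regular 40.00 hours, overtime 18.40 hours

Tue: 8:45 AM–8:34 PM = 11 h 49 min; less 45 min break → 11 h 4 min
Wed: 9:48 AM–9:21 PM = 11 h 33 min; less 45 min break → 10 h 48 min
Thu: 6:16 AM–4:41 PM = 10 h 25 min; less 45 min break → 9 h 40 min
Fri: 6:28 AM–4:43 PM = 10 h 15 min; less 45 min break → 9 h 30 min
Sat: 10:16 AM–9:13 PM = 10 h 57 min; less 45 min break → 10 h 12 min
Sun: 7:09 AM–3:04 PM = 7 h 55 min; less 45 min break → 7 h 10 min
Total worked: 58 h 24 min = 58.40 h.
Threshold 40 h → overtime 18 h 24 min, regular 40 h 0 min.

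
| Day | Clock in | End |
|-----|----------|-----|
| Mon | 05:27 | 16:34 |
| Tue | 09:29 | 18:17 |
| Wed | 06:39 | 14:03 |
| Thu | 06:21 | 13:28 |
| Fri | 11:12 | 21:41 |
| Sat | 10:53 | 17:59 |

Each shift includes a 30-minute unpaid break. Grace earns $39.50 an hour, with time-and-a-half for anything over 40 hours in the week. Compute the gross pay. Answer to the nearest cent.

$2114.24

Mon: 05:27–16:34 = 11 h 7 min; less 30 min break → 10 h 37 min
Tue: 09:29–18:17 = 8 h 48 min; less 30 min break → 8 h 18 min
Wed: 06:39–14:03 = 7 h 24 min; less 30 min break → 6 h 54 min
Thu: 06:21–13:28 = 7 h 7 min; less 30 min break → 6 h 37 min
Fri: 11:12–21:41 = 10 h 29 min; less 30 min break → 9 h 59 min
Sat: 10:53–17:59 = 7 h 6 min; less 30 min break → 6 h 36 min
Total worked: 49 h 1 min = 2941 min.
Regular 40 h 0 min = 2400 min at $39.50/h; overtime 9 h 1 min = 541 min at $59.25/h.
Pay = (2400 × $39.50 + 541 × $59.25) ÷ 60 = $2114.24.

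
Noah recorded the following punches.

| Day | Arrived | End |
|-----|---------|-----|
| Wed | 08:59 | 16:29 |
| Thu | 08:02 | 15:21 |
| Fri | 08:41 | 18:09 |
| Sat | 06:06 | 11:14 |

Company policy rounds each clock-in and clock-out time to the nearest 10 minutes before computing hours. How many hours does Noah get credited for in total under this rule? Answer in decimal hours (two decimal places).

Wed: in 08:59→09:00, out 16:29→16:30; 7 h 30 min
Thu: in 08:02→08:00, out 15:21→15:20; 7 h 20 min
Fri: in 08:41→08:40, out 18:09→18:10; 9 h 30 min
Sat: in 06:06→06:10, out 11:14→11:10; 5 h 0 min
Total credited: 29 h 20 min.

29.33 hours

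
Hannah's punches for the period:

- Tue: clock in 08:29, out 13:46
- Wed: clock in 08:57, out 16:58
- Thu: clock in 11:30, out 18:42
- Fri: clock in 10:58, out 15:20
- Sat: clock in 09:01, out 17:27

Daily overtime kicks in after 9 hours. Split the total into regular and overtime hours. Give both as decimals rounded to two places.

Regular 33.30 hours, overtime 0.00 hours

Tue: 08:29–13:46 = 5 h 17 min
Wed: 08:57–16:58 = 8 h 1 min
Thu: 11:30–18:42 = 7 h 12 min
Fri: 10:58–15:20 = 4 h 22 min
Sat: 09:01–17:27 = 8 h 26 min
Tue reg 5 h 17 min / OT 0 h 0 min; Wed reg 8 h 1 min / OT 0 h 0 min; Thu reg 7 h 12 min / OT 0 h 0 min; Fri reg 4 h 22 min / OT 0 h 0 min; Sat reg 8 h 26 min / OT 0 h 0 min.
Totals: regular 33 h 18 min, overtime 0 h 0 min.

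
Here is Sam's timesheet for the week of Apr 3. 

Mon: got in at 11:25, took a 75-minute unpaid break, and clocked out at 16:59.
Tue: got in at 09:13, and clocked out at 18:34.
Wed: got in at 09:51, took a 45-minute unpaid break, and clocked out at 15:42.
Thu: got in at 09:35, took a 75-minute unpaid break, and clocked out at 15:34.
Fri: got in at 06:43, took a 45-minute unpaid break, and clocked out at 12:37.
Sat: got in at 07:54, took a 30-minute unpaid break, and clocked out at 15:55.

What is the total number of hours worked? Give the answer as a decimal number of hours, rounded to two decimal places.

36.17 hours

Mon: 11:25–16:59 = 5 h 34 min; less 75 min break → 4 h 19 min
Tue: 09:13–18:34 = 9 h 21 min
Wed: 09:51–15:42 = 5 h 51 min; less 45 min break → 5 h 6 min
Thu: 09:35–15:34 = 5 h 59 min; less 75 min break → 4 h 44 min
Fri: 06:43–12:37 = 5 h 54 min; less 45 min break → 5 h 9 min
Sat: 07:54–15:55 = 8 h 1 min; less 30 min break → 7 h 31 min
Total: 4 h 19 min + 9 h 21 min + 5 h 6 min + 4 h 44 min + 5 h 9 min + 7 h 31 min = 36 h 10 min.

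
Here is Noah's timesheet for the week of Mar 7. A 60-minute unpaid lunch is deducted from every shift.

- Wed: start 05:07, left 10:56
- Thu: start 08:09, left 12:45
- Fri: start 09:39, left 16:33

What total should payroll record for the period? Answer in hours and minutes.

14 h 19 min

Wed: 05:07–10:56 = 5 h 49 min; less 60 min break → 4 h 49 min
Thu: 08:09–12:45 = 4 h 36 min; less 60 min break → 3 h 36 min
Fri: 09:39–16:33 = 6 h 54 min; less 60 min break → 5 h 54 min
Total: 4 h 49 min + 3 h 36 min + 5 h 54 min = 14 h 19 min.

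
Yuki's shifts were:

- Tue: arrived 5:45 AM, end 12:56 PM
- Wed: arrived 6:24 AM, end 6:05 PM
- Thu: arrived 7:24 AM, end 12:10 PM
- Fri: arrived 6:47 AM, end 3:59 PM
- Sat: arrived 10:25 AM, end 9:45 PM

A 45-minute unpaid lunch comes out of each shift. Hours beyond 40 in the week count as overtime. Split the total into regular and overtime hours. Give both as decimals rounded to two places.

Regular 40.00 hours, overtime 0.42 hours

Tue: 5:45 AM–12:56 PM = 7 h 11 min; less 45 min break → 6 h 26 min
Wed: 6:24 AM–6:05 PM = 11 h 41 min; less 45 min break → 10 h 56 min
Thu: 7:24 AM–12:10 PM = 4 h 46 min; less 45 min break → 4 h 1 min
Fri: 6:47 AM–3:59 PM = 9 h 12 min; less 45 min break → 8 h 27 min
Sat: 10:25 AM–9:45 PM = 11 h 20 min; less 45 min break → 10 h 35 min
Total worked: 40 h 25 min = 40.42 h.
Threshold 40 h → overtime 0 h 25 min, regular 40 h 0 min.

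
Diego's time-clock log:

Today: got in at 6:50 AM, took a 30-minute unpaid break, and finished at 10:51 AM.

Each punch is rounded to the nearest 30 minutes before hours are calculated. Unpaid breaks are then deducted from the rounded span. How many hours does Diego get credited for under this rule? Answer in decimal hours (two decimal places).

Today: in 6:50 AM→7:00 AM, out 10:51 AM→11:00 AM; 4 h 0 min − 30 min = 3 h 30 min

3.50 hours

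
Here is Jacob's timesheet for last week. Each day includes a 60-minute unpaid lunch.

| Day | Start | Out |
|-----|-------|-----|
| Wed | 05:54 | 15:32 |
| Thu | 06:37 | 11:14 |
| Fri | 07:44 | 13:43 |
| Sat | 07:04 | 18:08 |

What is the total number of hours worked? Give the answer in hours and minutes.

27 h 18 min

Wed: 05:54–15:32 = 9 h 38 min; less 60 min break → 8 h 38 min
Thu: 06:37–11:14 = 4 h 37 min; less 60 min break → 3 h 37 min
Fri: 07:44–13:43 = 5 h 59 min; less 60 min break → 4 h 59 min
Sat: 07:04–18:08 = 11 h 4 min; less 60 min break → 10 h 4 min
Total: 8 h 38 min + 3 h 37 min + 4 h 59 min + 10 h 4 min = 27 h 18 min.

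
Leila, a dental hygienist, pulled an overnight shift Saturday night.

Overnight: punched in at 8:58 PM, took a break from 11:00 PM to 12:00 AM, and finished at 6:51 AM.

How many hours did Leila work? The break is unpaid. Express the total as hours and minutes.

Overnight: 8:58 PM → midnight = 3 h 2 min; midnight → 6:51 AM = 6 h 51 min; span 9 h 53 min; less 60 min break → 8 h 53 min

8 h 53 min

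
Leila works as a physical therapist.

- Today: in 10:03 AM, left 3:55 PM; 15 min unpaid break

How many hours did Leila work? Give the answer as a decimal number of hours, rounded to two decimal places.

Today: 10:03 AM–3:55 PM = 5 h 52 min; less 15 min break → 5 h 37 min

5.62 hours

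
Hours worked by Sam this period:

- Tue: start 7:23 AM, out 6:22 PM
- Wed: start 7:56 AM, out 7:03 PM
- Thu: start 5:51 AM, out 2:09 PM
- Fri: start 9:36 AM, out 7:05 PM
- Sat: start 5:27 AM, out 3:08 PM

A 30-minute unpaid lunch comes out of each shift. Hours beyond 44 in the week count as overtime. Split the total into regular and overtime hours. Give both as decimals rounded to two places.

Tue: 7:23 AM–6:22 PM = 10 h 59 min; less 30 min break → 10 h 29 min
Wed: 7:56 AM–7:03 PM = 11 h 7 min; less 30 min break → 10 h 37 min
Thu: 5:51 AM–2:09 PM = 8 h 18 min; less 30 min break → 7 h 48 min
Fri: 9:36 AM–7:05 PM = 9 h 29 min; less 30 min break → 8 h 59 min
Sat: 5:27 AM–3:08 PM = 9 h 41 min; less 30 min break → 9 h 11 min
Total worked: 47 h 4 min = 47.07 h.
Threshold 44 h → overtime 3 h 4 min, regular 44 h 0 min.

Regular 44.00 hours, overtime 3.07 hours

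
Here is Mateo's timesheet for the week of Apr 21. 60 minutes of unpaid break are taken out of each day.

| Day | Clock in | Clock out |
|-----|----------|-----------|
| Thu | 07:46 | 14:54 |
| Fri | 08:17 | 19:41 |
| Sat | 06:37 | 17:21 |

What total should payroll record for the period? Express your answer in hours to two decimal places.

Thu: 07:46–14:54 = 7 h 8 min; less 60 min break → 6 h 8 min
Fri: 08:17–19:41 = 11 h 24 min; less 60 min break → 10 h 24 min
Sat: 06:37–17:21 = 10 h 44 min; less 60 min break → 9 h 44 min
Total: 6 h 8 min + 10 h 24 min + 9 h 44 min = 26 h 16 min.

26.27 hours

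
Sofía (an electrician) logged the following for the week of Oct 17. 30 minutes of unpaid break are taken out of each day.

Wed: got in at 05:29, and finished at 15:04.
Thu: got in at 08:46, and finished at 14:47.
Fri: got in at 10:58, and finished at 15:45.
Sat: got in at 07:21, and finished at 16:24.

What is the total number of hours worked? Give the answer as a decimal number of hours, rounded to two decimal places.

Wed: 05:29–15:04 = 9 h 35 min; less 30 min break → 9 h 5 min
Thu: 08:46–14:47 = 6 h 1 min; less 30 min break → 5 h 31 min
Fri: 10:58–15:45 = 4 h 47 min; less 30 min break → 4 h 17 min
Sat: 07:21–16:24 = 9 h 3 min; less 30 min break → 8 h 33 min
Total: 9 h 5 min + 5 h 31 min + 4 h 17 min + 8 h 33 min = 27 h 26 min.

27.43 hours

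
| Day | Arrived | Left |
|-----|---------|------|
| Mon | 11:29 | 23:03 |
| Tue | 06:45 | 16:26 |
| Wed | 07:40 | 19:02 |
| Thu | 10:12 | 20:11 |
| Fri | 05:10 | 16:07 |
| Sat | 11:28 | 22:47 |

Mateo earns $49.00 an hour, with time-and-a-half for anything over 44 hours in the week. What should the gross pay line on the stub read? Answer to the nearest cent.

Mon: 11:29–23:03 = 11 h 34 min
Tue: 06:45–16:26 = 9 h 41 min
Wed: 07:40–19:02 = 11 h 22 min
Thu: 10:12–20:11 = 9 h 59 min
Fri: 05:10–16:07 = 10 h 57 min
Sat: 11:28–22:47 = 11 h 19 min
Total worked: 64 h 52 min = 3892 min.
Regular 44 h 0 min = 2640 min at $49.00/h; overtime 20 h 52 min = 1252 min at $73.50/h.
Pay = (2640 × $49.00 + 1252 × $73.50) ÷ 60 = $3689.70.

$3689.70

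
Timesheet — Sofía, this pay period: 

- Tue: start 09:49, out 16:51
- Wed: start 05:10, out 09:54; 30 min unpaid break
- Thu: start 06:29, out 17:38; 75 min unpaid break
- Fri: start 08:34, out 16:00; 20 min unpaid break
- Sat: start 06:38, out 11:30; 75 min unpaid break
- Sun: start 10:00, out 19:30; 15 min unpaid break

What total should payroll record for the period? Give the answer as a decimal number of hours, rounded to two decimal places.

41.13 hours

Tue: 09:49–16:51 = 7 h 2 min
Wed: 05:10–09:54 = 4 h 44 min; less 30 min break → 4 h 14 min
Thu: 06:29–17:38 = 11 h 9 min; less 75 min break → 9 h 54 min
Fri: 08:34–16:00 = 7 h 26 min; less 20 min break → 7 h 6 min
Sat: 06:38–11:30 = 4 h 52 min; less 75 min break → 3 h 37 min
Sun: 10:00–19:30 = 9 h 30 min; less 15 min break → 9 h 15 min
Total: 7 h 2 min + 4 h 14 min + 9 h 54 min + 7 h 6 min + 3 h 37 min + 9 h 15 min = 41 h 8 min.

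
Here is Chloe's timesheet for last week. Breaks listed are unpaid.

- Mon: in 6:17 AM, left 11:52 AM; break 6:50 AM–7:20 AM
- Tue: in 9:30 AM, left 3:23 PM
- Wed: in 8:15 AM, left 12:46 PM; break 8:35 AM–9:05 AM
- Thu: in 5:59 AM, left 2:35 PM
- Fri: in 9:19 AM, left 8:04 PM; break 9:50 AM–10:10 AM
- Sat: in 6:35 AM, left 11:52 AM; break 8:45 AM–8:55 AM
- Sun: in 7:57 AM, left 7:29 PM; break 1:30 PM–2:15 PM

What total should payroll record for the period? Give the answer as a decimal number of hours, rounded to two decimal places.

49.90 hours

Mon: 6:17 AM–11:52 AM = 5 h 35 min; less 30 min break → 5 h 5 min
Tue: 9:30 AM–3:23 PM = 5 h 53 min
Wed: 8:15 AM–12:46 PM = 4 h 31 min; less 30 min break → 4 h 1 min
Thu: 5:59 AM–2:35 PM = 8 h 36 min
Fri: 9:19 AM–8:04 PM = 10 h 45 min; less 20 min break → 10 h 25 min
Sat: 6:35 AM–11:52 AM = 5 h 17 min; less 10 min break → 5 h 7 min
Sun: 7:57 AM–7:29 PM = 11 h 32 min; less 45 min break → 10 h 47 min
Total: 5 h 5 min + 5 h 53 min + 4 h 1 min + 8 h 36 min + 10 h 25 min + 5 h 7 min + 10 h 47 min = 49 h 54 min.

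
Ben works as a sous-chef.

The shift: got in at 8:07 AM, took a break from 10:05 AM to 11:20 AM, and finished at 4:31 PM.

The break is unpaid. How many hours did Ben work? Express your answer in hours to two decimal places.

The shift: 8:07 AM–4:31 PM = 8 h 24 min; less 75 min break → 7 h 9 min

7.15 hours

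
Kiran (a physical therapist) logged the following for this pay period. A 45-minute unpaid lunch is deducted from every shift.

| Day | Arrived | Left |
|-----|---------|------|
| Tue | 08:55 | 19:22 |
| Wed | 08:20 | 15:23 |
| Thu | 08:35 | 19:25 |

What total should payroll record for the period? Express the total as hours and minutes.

Tue: 08:55–19:22 = 10 h 27 min; less 45 min break → 9 h 42 min
Wed: 08:20–15:23 = 7 h 3 min; less 45 min break → 6 h 18 min
Thu: 08:35–19:25 = 10 h 50 min; less 45 min break → 10 h 5 min
Total: 9 h 42 min + 6 h 18 min + 10 h 5 min = 26 h 5 min.

26 h 5 min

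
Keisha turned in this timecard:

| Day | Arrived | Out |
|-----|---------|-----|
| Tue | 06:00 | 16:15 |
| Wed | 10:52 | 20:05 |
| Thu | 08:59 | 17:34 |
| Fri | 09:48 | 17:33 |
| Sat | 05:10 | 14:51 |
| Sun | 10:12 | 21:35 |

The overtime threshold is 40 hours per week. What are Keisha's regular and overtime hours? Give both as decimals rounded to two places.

Tue: 06:00–16:15 = 10 h 15 min
Wed: 10:52–20:05 = 9 h 13 min
Thu: 08:59–17:34 = 8 h 35 min
Fri: 09:48–17:33 = 7 h 45 min
Sat: 05:10–14:51 = 9 h 41 min
Sun: 10:12–21:35 = 11 h 23 min
Total worked: 56 h 52 min = 56.87 h.
Threshold 40 h → overtime 16 h 52 min, regular 40 h 0 min.

Regular 40.00 hours, overtime 16.87 hours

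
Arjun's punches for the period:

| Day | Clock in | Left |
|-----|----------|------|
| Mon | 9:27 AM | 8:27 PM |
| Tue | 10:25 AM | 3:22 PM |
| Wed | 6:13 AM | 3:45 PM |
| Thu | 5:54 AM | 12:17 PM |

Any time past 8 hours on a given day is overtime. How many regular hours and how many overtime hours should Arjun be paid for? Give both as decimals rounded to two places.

Regular 27.33 hours, overtime 4.53 hours

Mon: 9:27 AM–8:27 PM = 11 h 0 min
Tue: 10:25 AM–3:22 PM = 4 h 57 min
Wed: 6:13 AM–3:45 PM = 9 h 32 min
Thu: 5:54 AM–12:17 PM = 6 h 23 min
Mon reg 8 h 0 min / OT 3 h 0 min; Tue reg 4 h 57 min / OT 0 h 0 min; Wed reg 8 h 0 min / OT 1 h 32 min; Thu reg 6 h 23 min / OT 0 h 0 min.
Totals: regular 27 h 20 min, overtime 4 h 32 min.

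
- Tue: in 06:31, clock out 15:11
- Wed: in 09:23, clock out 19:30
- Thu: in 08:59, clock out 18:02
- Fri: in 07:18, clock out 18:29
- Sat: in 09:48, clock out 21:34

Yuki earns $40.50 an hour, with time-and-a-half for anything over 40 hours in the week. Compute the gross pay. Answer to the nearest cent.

Tue: 06:31–15:11 = 8 h 40 min
Wed: 09:23–19:30 = 10 h 7 min
Thu: 08:59–18:02 = 9 h 3 min
Fri: 07:18–18:29 = 11 h 11 min
Sat: 09:48–21:34 = 11 h 46 min
Total worked: 50 h 47 min = 3047 min.
Regular 40 h 0 min = 2400 min at $40.50/h; overtime 10 h 47 min = 647 min at $60.75/h.
Pay = (2400 × $40.50 + 647 × $60.75) ÷ 60 = $2275.09.

$2275.09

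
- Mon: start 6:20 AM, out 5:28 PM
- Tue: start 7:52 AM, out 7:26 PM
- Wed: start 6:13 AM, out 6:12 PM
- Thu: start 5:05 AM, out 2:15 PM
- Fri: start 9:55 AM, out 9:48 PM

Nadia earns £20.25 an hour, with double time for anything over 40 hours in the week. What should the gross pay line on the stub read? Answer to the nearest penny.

Mon: 6:20 AM–5:28 PM = 11 h 8 min
Tue: 7:52 AM–7:26 PM = 11 h 34 min
Wed: 6:13 AM–6:12 PM = 11 h 59 min
Thu: 5:05 AM–2:15 PM = 9 h 10 min
Fri: 9:55 AM–9:48 PM = 11 h 53 min
Total worked: 55 h 44 min = 3344 min.
Regular 40 h 0 min = 2400 min at £20.25/h; overtime 15 h 44 min = 944 min at £40.50/h.
Pay = (2400 × £20.25 + 944 × £40.50) ÷ 60 = £1447.20.

£1447.20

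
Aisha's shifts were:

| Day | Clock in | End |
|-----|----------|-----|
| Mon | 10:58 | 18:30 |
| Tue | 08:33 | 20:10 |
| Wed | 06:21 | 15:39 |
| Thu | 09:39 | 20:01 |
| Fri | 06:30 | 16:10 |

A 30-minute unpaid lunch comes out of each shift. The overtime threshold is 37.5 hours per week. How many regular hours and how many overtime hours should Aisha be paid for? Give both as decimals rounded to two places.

Mon: 10:58–18:30 = 7 h 32 min; less 30 min break → 7 h 2 min
Tue: 08:33–20:10 = 11 h 37 min; less 30 min break → 11 h 7 min
Wed: 06:21–15:39 = 9 h 18 min; less 30 min break → 8 h 48 min
Thu: 09:39–20:01 = 10 h 22 min; less 30 min break → 9 h 52 min
Fri: 06:30–16:10 = 9 h 40 min; less 30 min break → 9 h 10 min
Total worked: 45 h 59 min = 45.98 h.
Threshold 37.5 h → overtime 8 h 29 min, regular 37 h 30 min.

Regular 37.50 hours, overtime 8.48 hours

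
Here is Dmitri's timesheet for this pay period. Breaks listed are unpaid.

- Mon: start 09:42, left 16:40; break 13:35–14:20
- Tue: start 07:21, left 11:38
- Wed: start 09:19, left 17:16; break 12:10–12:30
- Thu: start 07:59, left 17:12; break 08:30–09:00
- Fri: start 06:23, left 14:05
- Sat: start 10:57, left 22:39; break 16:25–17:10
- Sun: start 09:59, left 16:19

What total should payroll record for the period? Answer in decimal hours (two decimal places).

Mon: 09:42–16:40 = 6 h 58 min; less 45 min break → 6 h 13 min
Tue: 07:21–11:38 = 4 h 17 min
Wed: 09:19–17:16 = 7 h 57 min; less 20 min break → 7 h 37 min
Thu: 07:59–17:12 = 9 h 13 min; less 30 min break → 8 h 43 min
Fri: 06:23–14:05 = 7 h 42 min
Sat: 10:57–22:39 = 11 h 42 min; less 45 min break → 10 h 57 min
Sun: 09:59–16:19 = 6 h 20 min
Total: 6 h 13 min + 4 h 17 min + 7 h 37 min + 8 h 43 min + 7 h 42 min + 10 h 57 min + 6 h 20 min = 51 h 49 min.

51.82 hours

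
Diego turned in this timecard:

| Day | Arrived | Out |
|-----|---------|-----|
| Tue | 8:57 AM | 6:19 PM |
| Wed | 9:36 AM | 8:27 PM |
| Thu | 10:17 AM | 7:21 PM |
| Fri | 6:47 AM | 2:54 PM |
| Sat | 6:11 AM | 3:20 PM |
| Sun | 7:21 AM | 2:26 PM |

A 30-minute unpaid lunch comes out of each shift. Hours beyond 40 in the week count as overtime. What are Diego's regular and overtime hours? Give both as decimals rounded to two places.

Tue: 8:57 AM–6:19 PM = 9 h 22 min; less 30 min break → 8 h 52 min
Wed: 9:36 AM–8:27 PM = 10 h 51 min; less 30 min break → 10 h 21 min
Thu: 10:17 AM–7:21 PM = 9 h 4 min; less 30 min break → 8 h 34 min
Fri: 6:47 AM–2:54 PM = 8 h 7 min; less 30 min break → 7 h 37 min
Sat: 6:11 AM–3:20 PM = 9 h 9 min; less 30 min break → 8 h 39 min
Sun: 7:21 AM–2:26 PM = 7 h 5 min; less 30 min break → 6 h 35 min
Total worked: 50 h 38 min = 50.63 h.
Threshold 40 h → overtime 10 h 38 min, regular 40 h 0 min.

Regular 40.00 hours, overtime 10.63 hours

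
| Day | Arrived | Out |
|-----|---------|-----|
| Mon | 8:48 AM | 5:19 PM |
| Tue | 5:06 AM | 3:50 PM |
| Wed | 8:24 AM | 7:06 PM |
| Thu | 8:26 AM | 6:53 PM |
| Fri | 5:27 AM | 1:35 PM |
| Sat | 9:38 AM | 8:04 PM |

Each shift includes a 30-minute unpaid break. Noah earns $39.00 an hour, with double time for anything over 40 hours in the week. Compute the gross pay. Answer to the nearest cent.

$2805.40

Mon: 8:48 AM–5:19 PM = 8 h 31 min; less 30 min break → 8 h 1 min
Tue: 5:06 AM–3:50 PM = 10 h 44 min; less 30 min break → 10 h 14 min
Wed: 8:24 AM–7:06 PM = 10 h 42 min; less 30 min break → 10 h 12 min
Thu: 8:26 AM–6:53 PM = 10 h 27 min; less 30 min break → 9 h 57 min
Fri: 5:27 AM–1:35 PM = 8 h 8 min; less 30 min break → 7 h 38 min
Sat: 9:38 AM–8:04 PM = 10 h 26 min; less 30 min break → 9 h 56 min
Total worked: 55 h 58 min = 3358 min.
Regular 40 h 0 min = 2400 min at $39.00/h; overtime 15 h 58 min = 958 min at $78.00/h.
Pay = (2400 × $39.00 + 958 × $78.00) ÷ 60 = $2805.40.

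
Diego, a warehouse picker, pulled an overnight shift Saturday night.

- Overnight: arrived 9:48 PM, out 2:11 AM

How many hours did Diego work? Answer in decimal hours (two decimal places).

4.38 hours

Overnight: 9:48 PM → midnight = 2 h 12 min; midnight → 2:11 AM = 2 h 11 min; span 4 h 23 min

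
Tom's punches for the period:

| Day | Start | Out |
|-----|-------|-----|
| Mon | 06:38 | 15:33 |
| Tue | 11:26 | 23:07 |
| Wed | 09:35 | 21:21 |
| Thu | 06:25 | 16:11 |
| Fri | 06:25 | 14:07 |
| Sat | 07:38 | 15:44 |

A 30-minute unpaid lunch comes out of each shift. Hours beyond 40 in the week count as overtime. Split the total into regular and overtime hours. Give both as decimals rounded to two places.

Mon: 06:38–15:33 = 8 h 55 min; less 30 min break → 8 h 25 min
Tue: 11:26–23:07 = 11 h 41 min; less 30 min break → 11 h 11 min
Wed: 09:35–21:21 = 11 h 46 min; less 30 min break → 11 h 16 min
Thu: 06:25–16:11 = 9 h 46 min; less 30 min break → 9 h 16 min
Fri: 06:25–14:07 = 7 h 42 min; less 30 min break → 7 h 12 min
Sat: 07:38–15:44 = 8 h 6 min; less 30 min break → 7 h 36 min
Total worked: 54 h 56 min = 54.93 h.
Threshold 40 h → overtime 14 h 56 min, regular 40 h 0 min.

Regular 40.00 hours, overtime 14.93 hours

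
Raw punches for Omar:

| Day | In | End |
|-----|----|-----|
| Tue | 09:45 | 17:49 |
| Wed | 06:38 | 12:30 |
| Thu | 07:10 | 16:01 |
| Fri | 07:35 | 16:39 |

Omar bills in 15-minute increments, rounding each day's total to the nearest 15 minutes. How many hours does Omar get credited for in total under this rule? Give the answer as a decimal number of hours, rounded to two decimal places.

Tue: 09:45–17:49 = 8 h 4 min → rounds to 8 h 0 min
Wed: 06:38–12:30 = 5 h 52 min → rounds to 5 h 45 min
Thu: 07:10–16:01 = 8 h 51 min → rounds to 8 h 45 min
Fri: 07:35–16:39 = 9 h 4 min → rounds to 9 h 0 min
Total credited: 31 h 30 min.

31.50 hours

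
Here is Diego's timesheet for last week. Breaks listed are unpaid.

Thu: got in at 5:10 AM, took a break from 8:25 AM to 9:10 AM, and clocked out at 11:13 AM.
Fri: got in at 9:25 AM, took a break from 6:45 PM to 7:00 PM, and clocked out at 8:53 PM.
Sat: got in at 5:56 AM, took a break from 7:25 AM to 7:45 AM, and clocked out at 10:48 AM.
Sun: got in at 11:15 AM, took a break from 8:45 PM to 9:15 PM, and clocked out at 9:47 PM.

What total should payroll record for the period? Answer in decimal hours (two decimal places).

Thu: 5:10 AM–11:13 AM = 6 h 3 min; less 45 min break → 5 h 18 min
Fri: 9:25 AM–8:53 PM = 11 h 28 min; less 15 min break → 11 h 13 min
Sat: 5:56 AM–10:48 AM = 4 h 52 min; less 20 min break → 4 h 32 min
Sun: 11:15 AM–9:47 PM = 10 h 32 min; less 30 min break → 10 h 2 min
Total: 5 h 18 min + 11 h 13 min + 4 h 32 min + 10 h 2 min = 31 h 5 min.

31.08 hours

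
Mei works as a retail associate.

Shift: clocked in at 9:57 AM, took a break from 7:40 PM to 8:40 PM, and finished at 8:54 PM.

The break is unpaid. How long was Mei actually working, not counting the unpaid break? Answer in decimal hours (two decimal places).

Shift: 9:57 AM–8:54 PM = 10 h 57 min; less 60 min break → 9 h 57 min

9.95 hours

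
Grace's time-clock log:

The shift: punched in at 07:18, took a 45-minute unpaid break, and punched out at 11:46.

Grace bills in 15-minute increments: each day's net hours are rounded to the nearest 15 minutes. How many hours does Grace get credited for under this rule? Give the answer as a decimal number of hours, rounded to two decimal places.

The shift: 07:18–11:46 = 4 h 28 min − 45 min = 3 h 43 min → rounds to 3 h 45 min

3.75 hours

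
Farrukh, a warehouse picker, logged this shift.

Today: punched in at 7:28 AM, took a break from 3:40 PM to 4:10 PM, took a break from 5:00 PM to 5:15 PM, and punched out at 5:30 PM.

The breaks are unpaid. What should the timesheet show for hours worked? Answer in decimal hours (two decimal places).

9.28 hours

Today: 7:28 AM–5:30 PM = 10 h 2 min; less 45 min break → 9 h 17 min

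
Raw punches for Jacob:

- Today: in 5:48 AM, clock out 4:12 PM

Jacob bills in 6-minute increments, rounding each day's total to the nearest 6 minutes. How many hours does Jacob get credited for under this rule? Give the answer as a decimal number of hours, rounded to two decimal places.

10.40 hours

Today: 5:48 AM–4:12 PM = 10 h 24 min → rounds to 10 h 24 min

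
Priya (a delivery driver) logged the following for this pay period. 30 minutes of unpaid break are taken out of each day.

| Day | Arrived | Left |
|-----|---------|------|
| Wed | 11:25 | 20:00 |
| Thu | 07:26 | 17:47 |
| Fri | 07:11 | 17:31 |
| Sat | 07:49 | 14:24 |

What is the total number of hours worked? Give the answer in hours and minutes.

33 h 51 min

Wed: 11:25–20:00 = 8 h 35 min; less 30 min break → 8 h 5 min
Thu: 07:26–17:47 = 10 h 21 min; less 30 min break → 9 h 51 min
Fri: 07:11–17:31 = 10 h 20 min; less 30 min break → 9 h 50 min
Sat: 07:49–14:24 = 6 h 35 min; less 30 min break → 6 h 5 min
Total: 8 h 5 min + 9 h 51 min + 9 h 50 min + 6 h 5 min = 33 h 51 min.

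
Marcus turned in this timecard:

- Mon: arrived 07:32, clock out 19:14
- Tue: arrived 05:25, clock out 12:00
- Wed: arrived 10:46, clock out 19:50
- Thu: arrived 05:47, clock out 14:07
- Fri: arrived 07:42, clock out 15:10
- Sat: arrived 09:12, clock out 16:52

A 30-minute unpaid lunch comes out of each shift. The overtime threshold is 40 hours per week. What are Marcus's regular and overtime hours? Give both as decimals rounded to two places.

Regular 40.00 hours, overtime 7.82 hours

Mon: 07:32–19:14 = 11 h 42 min; less 30 min break → 11 h 12 min
Tue: 05:25–12:00 = 6 h 35 min; less 30 min break → 6 h 5 min
Wed: 10:46–19:50 = 9 h 4 min; less 30 min break → 8 h 34 min
Thu: 05:47–14:07 = 8 h 20 min; less 30 min break → 7 h 50 min
Fri: 07:42–15:10 = 7 h 28 min; less 30 min break → 6 h 58 min
Sat: 09:12–16:52 = 7 h 40 min; less 30 min break → 7 h 10 min
Total worked: 47 h 49 min = 47.82 h.
Threshold 40 h → overtime 7 h 49 min, regular 40 h 0 min.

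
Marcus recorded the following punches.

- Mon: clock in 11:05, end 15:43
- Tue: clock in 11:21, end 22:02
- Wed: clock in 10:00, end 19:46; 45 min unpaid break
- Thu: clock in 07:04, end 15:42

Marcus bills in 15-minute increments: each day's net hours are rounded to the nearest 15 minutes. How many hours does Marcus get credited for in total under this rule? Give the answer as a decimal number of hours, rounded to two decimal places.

33.25 hours

Mon: 11:05–15:43 = 4 h 38 min → rounds to 4 h 45 min
Tue: 11:21–22:02 = 10 h 41 min → rounds to 10 h 45 min
Wed: 10:00–19:46 = 9 h 46 min − 45 min = 9 h 1 min → rounds to 9 h 0 min
Thu: 07:04–15:42 = 8 h 38 min → rounds to 8 h 45 min
Total credited: 33 h 15 min.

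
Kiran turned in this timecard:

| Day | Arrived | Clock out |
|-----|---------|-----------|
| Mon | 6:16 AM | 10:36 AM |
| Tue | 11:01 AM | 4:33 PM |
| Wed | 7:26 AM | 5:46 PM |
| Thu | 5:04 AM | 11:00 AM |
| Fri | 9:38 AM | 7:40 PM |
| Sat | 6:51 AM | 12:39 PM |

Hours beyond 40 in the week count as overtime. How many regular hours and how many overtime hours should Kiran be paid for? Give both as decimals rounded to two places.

Mon: 6:16 AM–10:36 AM = 4 h 20 min
Tue: 11:01 AM–4:33 PM = 5 h 32 min
Wed: 7:26 AM–5:46 PM = 10 h 20 min
Thu: 5:04 AM–11:00 AM = 5 h 56 min
Fri: 9:38 AM–7:40 PM = 10 h 2 min
Sat: 6:51 AM–12:39 PM = 5 h 48 min
Total worked: 41 h 58 min = 41.97 h.
Threshold 40 h → overtime 1 h 58 min, regular 40 h 0 min.

Regular 40.00 hours, overtime 1.97 hours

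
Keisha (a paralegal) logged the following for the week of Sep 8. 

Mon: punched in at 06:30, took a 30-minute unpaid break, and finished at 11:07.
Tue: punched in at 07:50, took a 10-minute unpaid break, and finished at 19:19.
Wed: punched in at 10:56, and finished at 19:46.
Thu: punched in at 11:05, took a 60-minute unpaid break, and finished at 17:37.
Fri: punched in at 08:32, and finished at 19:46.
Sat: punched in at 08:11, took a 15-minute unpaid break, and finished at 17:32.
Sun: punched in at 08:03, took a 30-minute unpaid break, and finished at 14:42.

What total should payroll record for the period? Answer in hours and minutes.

Mon: 06:30–11:07 = 4 h 37 min; less 30 min break → 4 h 7 min
Tue: 07:50–19:19 = 11 h 29 min; less 10 min break → 11 h 19 min
Wed: 10:56–19:46 = 8 h 50 min
Thu: 11:05–17:37 = 6 h 32 min; less 60 min break → 5 h 32 min
Fri: 08:32–19:46 = 11 h 14 min
Sat: 08:11–17:32 = 9 h 21 min; less 15 min break → 9 h 6 min
Sun: 08:03–14:42 = 6 h 39 min; less 30 min break → 6 h 9 min
Total: 4 h 7 min + 11 h 19 min + 8 h 50 min + 5 h 32 min + 11 h 14 min + 9 h 6 min + 6 h 9 min = 56 h 17 min.

56 h 17 min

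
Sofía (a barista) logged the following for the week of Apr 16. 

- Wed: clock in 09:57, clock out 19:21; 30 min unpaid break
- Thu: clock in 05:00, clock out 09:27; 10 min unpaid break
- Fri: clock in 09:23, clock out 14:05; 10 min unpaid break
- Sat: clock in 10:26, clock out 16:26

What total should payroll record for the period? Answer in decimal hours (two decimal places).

23.72 hours

Wed: 09:57–19:21 = 9 h 24 min; less 30 min break → 8 h 54 min
Thu: 05:00–09:27 = 4 h 27 min; less 10 min break → 4 h 17 min
Fri: 09:23–14:05 = 4 h 42 min; less 10 min break → 4 h 32 min
Sat: 10:26–16:26 = 6 h 0 min
Total: 8 h 54 min + 4 h 17 min + 4 h 32 min + 6 h 0 min = 23 h 43 min.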